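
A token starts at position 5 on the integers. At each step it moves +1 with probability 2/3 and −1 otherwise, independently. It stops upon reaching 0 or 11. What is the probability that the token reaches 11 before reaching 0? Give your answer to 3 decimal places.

Let r = q/p = (1/3)/(2/3) = 1/2. The recurrence P(i) = p·P(i+1) + q·P(i−1) with P(0)=0, P(11)=1 gives P(i) = (1 − r^i)/(1 − r^11).
P(5) = (1 − (1/2)^5) / (1 − (1/2)^11) = 1984/2047 ≈ 0.969.

0.969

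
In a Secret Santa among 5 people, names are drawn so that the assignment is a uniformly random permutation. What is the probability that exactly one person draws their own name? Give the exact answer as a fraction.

3/8

Choose which one is fixed: C(5,1) = 5 ways.
The remaining 4 must have no fixed point: D(4) = 9.
P = 5·9/120 = 3/8.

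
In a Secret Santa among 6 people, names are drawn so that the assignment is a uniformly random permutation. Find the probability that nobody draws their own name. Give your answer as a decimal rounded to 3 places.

This is the derangement probability: permutations of 6 with no fixed point.
D(6) = 6! · (1 − 1/1! + 1/2! − ··· + (−1)^6/6!) = 265.
P = 265/720 = 53/144 ≈ 0.368.

0.368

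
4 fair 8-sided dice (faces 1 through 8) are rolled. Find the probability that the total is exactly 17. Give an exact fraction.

21/256

There are 8^4 = 4096 equally likely outcomes.
The number of ordered 4-tuples from {1,…,8} summing to 17 is 336.
P(sum = 17) = 336/4096 = 21/256.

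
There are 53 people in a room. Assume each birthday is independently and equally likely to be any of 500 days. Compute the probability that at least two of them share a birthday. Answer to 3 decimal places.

0.943

It's easier to compute the probability that all 53 are distinct.
P(all distinct) = 500/500 · 499/500 · ··· · 448/500 ≈ 0.057.
So the probability of at least one match is 1 − 0.057 = 0.943.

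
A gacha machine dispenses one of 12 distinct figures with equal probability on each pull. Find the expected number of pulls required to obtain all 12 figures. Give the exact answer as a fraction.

After i distinct types are collected, each trial gives a new one with probability (12−i)/12, so the expected wait for the next new type is 12/(12−i).
E = 12/12 + 12/11 + 12/10 + 12/9 + 12/8 + 12/7 + 12/6 + 12/5 + 12/4 + 12/3 + 12/2 + 12/1 = 86021/2310.

86021/2310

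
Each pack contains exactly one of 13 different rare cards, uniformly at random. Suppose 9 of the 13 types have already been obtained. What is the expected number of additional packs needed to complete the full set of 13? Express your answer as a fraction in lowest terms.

Starting from 9 distinct types, each trial gives a new one with probability (13−i)/13 when i types are held, so the wait for the next new type is 13/(13−i).
E = 13/4 + 13/3 + 13/2 + 13/1 = 325/12.

325/12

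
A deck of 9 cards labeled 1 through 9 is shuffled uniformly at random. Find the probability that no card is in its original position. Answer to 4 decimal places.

0.3679

This is the derangement probability: permutations of 9 with no fixed point.
D(9) = 9! · (1 − 1/1! + 1/2! − ··· + (−1)^9/9!) = 133496.
P = 133496/362880 = 16687/45360 ≈ 0.3679.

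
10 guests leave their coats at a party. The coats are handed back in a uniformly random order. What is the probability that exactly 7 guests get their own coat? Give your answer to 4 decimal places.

0.0001

Choose which 7 of the 10 are fixed: C(10,7) = 120 ways.
The remaining 3 must have no fixed point: D(3) = 2.
P = 120·2/3628800 = 1/15120 ≈ 0.0001.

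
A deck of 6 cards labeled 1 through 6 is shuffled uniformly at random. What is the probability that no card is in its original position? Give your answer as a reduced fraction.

This is the derangement probability: permutations of 6 with no fixed point.
D(6) = 6! · (1 − 1/1! + 1/2! − ··· + (−1)^6/6!) = 265.
P = 265/720 = 53/144.

53/144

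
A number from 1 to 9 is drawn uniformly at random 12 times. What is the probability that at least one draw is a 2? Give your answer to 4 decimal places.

P(no draw is a 2) = (8/9)^12 ≈ 0.2433.
P(at least one) = 1 − 0.2433 = 0.7567.

0.7567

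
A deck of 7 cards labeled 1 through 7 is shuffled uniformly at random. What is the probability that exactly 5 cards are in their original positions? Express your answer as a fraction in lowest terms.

1/240

Choose which 5 of the 7 are fixed: C(7,5) = 21 ways.
The remaining 2 must have no fixed point: D(2) = 1.
P = 21·1/5040 = 1/240.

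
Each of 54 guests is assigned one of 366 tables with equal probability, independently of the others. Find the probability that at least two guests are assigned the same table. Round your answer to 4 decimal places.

0.9837

It's easier to compute the probability that all 54 are distinct.
P(all distinct) = 366/366 · 365/366 · ··· · 313/366 ≈ 0.0163.
So the probability of at least one match is 1 − 0.0163 = 0.9837.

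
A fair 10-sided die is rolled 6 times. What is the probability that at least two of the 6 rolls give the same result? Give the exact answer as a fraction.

1061/1250

P(all 6 different) = 10/10 · 9/10 · ··· · 5/10 = 189/1250.
P(at least two equal) = 1 − 189/1250 = 1061/1250.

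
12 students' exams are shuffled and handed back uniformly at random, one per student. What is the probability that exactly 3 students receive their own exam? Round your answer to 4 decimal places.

0.0613

Choose which 3 of the 12 are fixed: C(12,3) = 220 ways.
The remaining 9 must have no fixed point: D(9) = 133496.
P = 220·133496/479001600 = 16687/272160 ≈ 0.0613.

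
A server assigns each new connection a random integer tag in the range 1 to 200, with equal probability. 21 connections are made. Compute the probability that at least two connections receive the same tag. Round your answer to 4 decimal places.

0.6631

It's easier to compute the probability that all 21 are distinct.
P(all distinct) = 200/200 · 199/200 · ··· · 180/200 ≈ 0.3369.
So the probability of at least one match is 1 − 0.3369 = 0.6631.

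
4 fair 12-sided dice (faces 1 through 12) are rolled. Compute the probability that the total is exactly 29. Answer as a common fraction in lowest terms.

There are 12^4 = 20736 equally likely outcomes.
The number of ordered 4-tuples from {1,…,12} summing to 29 is 1060.
P(sum = 29) = 1060/20736 = 265/5184.

265/5184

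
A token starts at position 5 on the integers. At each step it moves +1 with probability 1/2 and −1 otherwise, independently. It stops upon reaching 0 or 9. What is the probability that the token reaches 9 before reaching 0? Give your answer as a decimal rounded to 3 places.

With a fair step, P(i) = ½P(i−1) + ½P(i+1) with P(0)=0, P(9)=1 has the linear solution P(i) = i/9.
P(5) = 5/9 ≈ 0.556.

0.556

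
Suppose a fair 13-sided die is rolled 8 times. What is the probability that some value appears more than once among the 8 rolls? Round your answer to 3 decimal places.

0.936

P(all 8 different) = 13/13 · 12/13 · ··· · 6/13 ≈ 0.064.
P(at least two equal) = 1 − 0.064 = 0.936.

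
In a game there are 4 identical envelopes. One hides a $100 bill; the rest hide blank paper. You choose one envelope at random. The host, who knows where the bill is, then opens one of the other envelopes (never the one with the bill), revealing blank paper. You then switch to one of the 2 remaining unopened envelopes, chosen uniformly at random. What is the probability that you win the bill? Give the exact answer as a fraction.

Your original envelope holds the bill with probability 1/4, so the other 3 collectively hold it with probability 3/4.
The host can always find an empty envelope to open, so this doesn't change that 3/4; it is now spread over the 2 remaining unopened envelopes.
P(win by switching) = (3/4) · (1/2) = 3/8.

3/8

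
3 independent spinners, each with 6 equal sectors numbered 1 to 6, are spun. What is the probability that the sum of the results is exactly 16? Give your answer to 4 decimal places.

0.0278

There are 6^3 = 216 equally likely outcomes.
The number of ordered 3-tuples from {1,…,6} summing to 16 is 6.
P(sum = 16) = 6/216 = 1/36 ≈ 0.0278.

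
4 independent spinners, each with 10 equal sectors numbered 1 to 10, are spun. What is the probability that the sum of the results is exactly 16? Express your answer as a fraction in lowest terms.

83/2000

There are 10^4 = 10000 equally likely outcomes.
The number of ordered 4-tuples from {1,…,10} summing to 16 is 415.
P(sum = 16) = 415/10000 = 83/2000.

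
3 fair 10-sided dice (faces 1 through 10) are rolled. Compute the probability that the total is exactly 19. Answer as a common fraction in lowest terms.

There are 10^3 = 1000 equally likely outcomes.
The number of ordered 3-tuples from {1,…,10} summing to 19 is 69.
P(sum = 19) = 69/1000.

69/1000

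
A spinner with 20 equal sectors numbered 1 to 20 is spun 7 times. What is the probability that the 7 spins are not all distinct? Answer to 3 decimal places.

P(all 7 different) = 20/20 · 19/20 · ··· · 14/20 ≈ 0.305.
P(at least two equal) = 1 − 0.305 = 0.695.

0.695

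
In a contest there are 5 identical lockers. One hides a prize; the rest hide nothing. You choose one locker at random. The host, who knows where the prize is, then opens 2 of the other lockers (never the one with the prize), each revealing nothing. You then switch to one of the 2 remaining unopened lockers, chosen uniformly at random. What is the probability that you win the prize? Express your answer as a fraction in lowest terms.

2/5

Your original locker holds the prize with probability 1/5, so the other 4 collectively hold it with probability 4/5.
The host can always find 2 empty lockers to open, so the reveals don't change that 4/5; it is now spread over the 2 remaining unopened lockers.
P(win by switching) = (4/5) · (1/2) = 2/5.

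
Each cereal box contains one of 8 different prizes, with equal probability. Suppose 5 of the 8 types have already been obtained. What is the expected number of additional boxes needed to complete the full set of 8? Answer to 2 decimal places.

Starting from 5 distinct types, each trial gives a new one with probability (8−i)/8 when i types are held, so the wait for the next new type is 8/(8−i).
E = 8/3 + 8/2 + 8/1 = 44/3 ≈ 14.67.

14.67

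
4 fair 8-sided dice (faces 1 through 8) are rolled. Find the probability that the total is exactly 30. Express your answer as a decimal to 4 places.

There are 8^4 = 4096 equally likely outcomes.
The number of ordered 4-tuples from {1,…,8} summing to 30 is 10.
P(sum = 30) = 10/4096 = 5/2048 ≈ 0.0024.

0.0024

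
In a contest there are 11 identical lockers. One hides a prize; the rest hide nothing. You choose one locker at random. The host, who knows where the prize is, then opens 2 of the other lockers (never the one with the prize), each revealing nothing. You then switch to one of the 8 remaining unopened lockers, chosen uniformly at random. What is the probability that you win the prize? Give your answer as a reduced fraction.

Your original locker holds the prize with probability 1/11, so the other 10 collectively hold it with probability 10/11.
The host can always find 2 empty lockers to open, so the reveals don't change that 10/11; it is now spread over the 8 remaining unopened lockers.
P(win by switching) = (10/11) · (1/8) = 5/44.

5/44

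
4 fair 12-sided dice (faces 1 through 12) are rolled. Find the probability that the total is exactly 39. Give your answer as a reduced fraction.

There are 12^4 = 20736 equally likely outcomes.
The number of ordered 4-tuples from {1,…,12} summing to 39 is 220.
P(sum = 39) = 220/20736 = 55/5184.

55/5184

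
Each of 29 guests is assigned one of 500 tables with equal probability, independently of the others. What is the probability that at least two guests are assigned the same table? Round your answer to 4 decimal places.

It's easier to compute the probability that all 29 are distinct.
P(all distinct) = 500/500 · 499/500 · ··· · 472/500 ≈ 0.4370.
So the probability of at least one match is 1 − 0.4370 = 0.5630.

0.5630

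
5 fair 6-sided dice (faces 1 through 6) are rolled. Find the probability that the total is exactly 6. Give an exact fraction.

5/7776

There are 6^5 = 7776 equally likely outcomes.
The number of ordered 5-tuples from {1,…,6} summing to 6 is 5.
P(sum = 6) = 5/7776.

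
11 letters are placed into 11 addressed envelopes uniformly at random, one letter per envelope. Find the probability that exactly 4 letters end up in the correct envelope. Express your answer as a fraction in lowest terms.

Choose which 4 of the 11 are fixed: C(11,4) = 330 ways.
The remaining 7 must have no fixed point: D(7) = 1854.
P = 330·1854/39916800 = 103/6720.

103/6720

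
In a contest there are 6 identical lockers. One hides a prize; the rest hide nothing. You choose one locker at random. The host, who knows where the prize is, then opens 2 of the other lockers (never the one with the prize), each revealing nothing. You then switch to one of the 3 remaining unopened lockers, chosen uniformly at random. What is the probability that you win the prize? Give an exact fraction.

5/18

Your original locker holds the prize with probability 1/6, so the other 5 collectively hold it with probability 5/6.
The host can always find 2 empty lockers to open, so the reveals don't change that 5/6; it is now spread over the 3 remaining unopened lockers.
P(win by switching) = (5/6) · (1/3) = 5/18.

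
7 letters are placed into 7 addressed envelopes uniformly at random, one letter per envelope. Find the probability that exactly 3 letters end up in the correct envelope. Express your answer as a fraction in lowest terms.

1/16

Choose which 3 of the 7 are fixed: C(7,3) = 35 ways.
The remaining 4 must have no fixed point: D(4) = 9.
P = 35·9/5040 = 1/16.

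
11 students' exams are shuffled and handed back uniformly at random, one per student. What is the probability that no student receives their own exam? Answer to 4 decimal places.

0.3679

This is the derangement probability: permutations of 11 with no fixed point.
D(11) = 11! · (1 − 1/1! + 1/2! − ··· + (−1)^11/11!) = 14684570.
P = 14684570/39916800 = 1468457/3991680 ≈ 0.3679.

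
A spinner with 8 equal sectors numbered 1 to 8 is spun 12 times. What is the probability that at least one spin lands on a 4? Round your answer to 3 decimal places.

P(no spin lands on a 4) = (7/8)^12 ≈ 0.201.
P(at least one) = 1 − 0.201 = 0.799.

0.799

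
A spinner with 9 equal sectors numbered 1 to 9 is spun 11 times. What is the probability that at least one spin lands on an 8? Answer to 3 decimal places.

0.726

P(no spin lands on an 8) = (8/9)^11 ≈ 0.274.
P(at least one) = 1 − 0.274 = 0.726.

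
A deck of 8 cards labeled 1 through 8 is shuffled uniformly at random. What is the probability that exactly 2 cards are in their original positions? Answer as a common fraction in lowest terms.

Choose which 2 of the 8 are fixed: C(8,2) = 28 ways.
The remaining 6 must have no fixed point: D(6) = 265.
P = 28·265/40320 = 53/288.

53/288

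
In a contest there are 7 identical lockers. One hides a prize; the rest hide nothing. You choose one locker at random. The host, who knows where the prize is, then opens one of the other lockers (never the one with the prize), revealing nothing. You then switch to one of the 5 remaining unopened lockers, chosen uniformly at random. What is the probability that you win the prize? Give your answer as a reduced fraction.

Your original locker holds the prize with probability 1/7, so the other 6 collectively hold it with probability 6/7.
The host can always find an empty locker to open, so this doesn't change that 6/7; it is now spread over the 5 remaining unopened lockers.
P(win by switching) = (6/7) · (1/5) = 6/35.

6/35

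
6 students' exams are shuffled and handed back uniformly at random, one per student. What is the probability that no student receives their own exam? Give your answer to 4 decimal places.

This is the derangement probability: permutations of 6 with no fixed point.
D(6) = 6! · (1 − 1/1! + 1/2! − ··· + (−1)^6/6!) = 265.
P = 265/720 = 53/144 ≈ 0.3681.

0.3681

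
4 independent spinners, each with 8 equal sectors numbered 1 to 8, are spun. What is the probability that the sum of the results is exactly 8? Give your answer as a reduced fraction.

There are 8^4 = 4096 equally likely outcomes.
The number of ordered 4-tuples from {1,…,8} summing to 8 is 35.
P(sum = 8) = 35/4096.

35/4096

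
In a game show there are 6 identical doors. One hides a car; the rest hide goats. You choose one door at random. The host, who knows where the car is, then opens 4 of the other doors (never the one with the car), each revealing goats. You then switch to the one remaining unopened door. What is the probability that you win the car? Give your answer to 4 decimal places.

Your original door holds the car with probability 1/6, so the other 5 collectively hold it with probability 5/6.
The host can always find 4 empty doors to open, so the reveals don't change that 5/6; it is now spread over the 1 remaining unopened door.
P(win by switching) = (5/6) · (1/1) = 5/6 ≈ 0.8333.

0.8333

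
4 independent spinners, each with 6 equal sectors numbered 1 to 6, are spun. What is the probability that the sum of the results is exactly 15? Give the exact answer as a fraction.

35/324

There are 6^4 = 1296 equally likely outcomes.
The number of ordered 4-tuples from {1,…,6} summing to 15 is 140.
P(sum = 15) = 140/1296 = 35/324.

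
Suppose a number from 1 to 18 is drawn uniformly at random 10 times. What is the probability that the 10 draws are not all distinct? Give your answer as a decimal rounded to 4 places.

0.9555

P(all 10 different) = 18/18 · 17/18 · ··· · 9/18 ≈ 0.0445.
P(at least two equal) = 1 − 0.0445 = 0.9555.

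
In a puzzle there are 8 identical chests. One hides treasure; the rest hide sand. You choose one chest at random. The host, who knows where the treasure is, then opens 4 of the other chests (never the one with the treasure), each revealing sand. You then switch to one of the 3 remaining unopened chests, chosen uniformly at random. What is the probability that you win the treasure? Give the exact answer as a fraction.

7/24

Your original chest holds the treasure with probability 1/8, so the other 7 collectively hold it with probability 7/8.
The host can always find 4 empty chests to open, so the reveals don't change that 7/8; it is now spread over the 3 remaining unopened chests.
P(win by switching) = (7/8) · (1/3) = 7/24.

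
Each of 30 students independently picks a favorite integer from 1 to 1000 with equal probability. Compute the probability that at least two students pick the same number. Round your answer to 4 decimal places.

0.3555

It's easier to compute the probability that all 30 are distinct.
P(all distinct) = 1000/1000 · 999/1000 · ··· · 971/1000 ≈ 0.6445.
So the probability of at least one match is 1 − 0.6445 = 0.3555.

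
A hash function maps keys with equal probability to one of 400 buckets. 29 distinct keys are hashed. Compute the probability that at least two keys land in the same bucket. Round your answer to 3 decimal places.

It's easier to compute the probability that all 29 are distinct.
P(all distinct) = 400/400 · 399/400 · ··· · 372/400 ≈ 0.353.
So the probability of at least one match is 1 − 0.353 = 0.647.

0.647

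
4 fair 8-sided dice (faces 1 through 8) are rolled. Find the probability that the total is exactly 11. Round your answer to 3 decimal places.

0.029

There are 8^4 = 4096 equally likely outcomes.
The number of ordered 4-tuples from {1,…,8} summing to 11 is 120.
P(sum = 11) = 120/4096 = 15/512 ≈ 0.029.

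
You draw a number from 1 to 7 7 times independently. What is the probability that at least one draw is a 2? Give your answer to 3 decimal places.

0.660

P(no draw is a 2) = (6/7)^7 ≈ 0.340.
P(at least one) = 1 − 0.340 = 0.660.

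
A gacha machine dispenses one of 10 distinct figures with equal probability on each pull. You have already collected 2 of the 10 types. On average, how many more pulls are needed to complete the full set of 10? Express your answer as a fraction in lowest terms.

761/28

Starting from 2 distinct types, each trial gives a new one with probability (10−i)/10 when i types are held, so the wait for the next new type is 10/(10−i).
E = 10/8 + 10/7 + 10/6 + 10/5 + 10/4 + 10/3 + 10/2 + 10/1 = 761/28.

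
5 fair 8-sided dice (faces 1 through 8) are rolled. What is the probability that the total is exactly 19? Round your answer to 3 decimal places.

There are 8^5 = 32768 equally likely outcomes.
The number of ordered 5-tuples from {1,…,8} summing to 19 is 2010.
P(sum = 19) = 2010/32768 = 1005/16384 ≈ 0.061.

0.061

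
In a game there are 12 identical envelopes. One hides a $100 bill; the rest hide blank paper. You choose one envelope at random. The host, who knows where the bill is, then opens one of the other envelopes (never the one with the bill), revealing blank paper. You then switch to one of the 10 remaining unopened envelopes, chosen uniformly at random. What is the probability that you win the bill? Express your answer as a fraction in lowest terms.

11/120

Your original envelope holds the bill with probability 1/12, so the other 11 collectively hold it with probability 11/12.
The host can always find an empty envelope to open, so this doesn't change that 11/12; it is now spread over the 10 remaining unopened envelopes.
P(win by switching) = (11/12) · (1/10) = 11/120.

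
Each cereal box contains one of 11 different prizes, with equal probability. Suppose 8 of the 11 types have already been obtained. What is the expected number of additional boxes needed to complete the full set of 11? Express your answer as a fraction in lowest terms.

121/6

Starting from 8 distinct types, each trial gives a new one with probability (11−i)/11 when i types are held, so the wait for the next new type is 11/(11−i).
E = 11/3 + 11/2 + 11/1 = 121/6.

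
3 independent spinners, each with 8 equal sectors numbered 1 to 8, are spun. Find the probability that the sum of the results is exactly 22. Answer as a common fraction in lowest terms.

There are 8^3 = 512 equally likely outcomes.
The number of ordered 3-tuples from {1,…,8} summing to 22 is 6.
P(sum = 22) = 6/512 = 3/256.

3/256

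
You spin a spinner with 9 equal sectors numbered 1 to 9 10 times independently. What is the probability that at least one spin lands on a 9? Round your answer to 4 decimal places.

0.6921

P(no spin lands on a 9) = (8/9)^10 ≈ 0.3079.
P(at least one) = 1 − 0.3079 = 0.6921.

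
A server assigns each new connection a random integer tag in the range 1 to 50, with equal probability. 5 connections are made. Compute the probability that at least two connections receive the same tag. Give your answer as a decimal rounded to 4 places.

0.1864

It's easier to compute the probability that all 5 are distinct.
P(all distinct) = 50/50 · 49/50 · ··· · 46/50 ≈ 0.8136.
So the probability of at least one match is 1 − 0.8136 = 0.1864.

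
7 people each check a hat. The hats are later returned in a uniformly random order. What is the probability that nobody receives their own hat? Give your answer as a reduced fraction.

This is the derangement probability: permutations of 7 with no fixed point.
D(7) = 7! · (1 − 1/1! + 1/2! − ··· + (−1)^7/7!) = 1854.
P = 1854/5040 = 103/280.

103/280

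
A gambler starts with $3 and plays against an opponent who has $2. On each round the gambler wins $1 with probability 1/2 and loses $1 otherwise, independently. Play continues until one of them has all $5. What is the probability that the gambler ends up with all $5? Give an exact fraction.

With a fair step, P(i) = ½P(i−1) + ½P(i+1) with P(0)=0, P(5)=1 has the linear solution P(i) = i/5.
P(3) = 3/5.

3/5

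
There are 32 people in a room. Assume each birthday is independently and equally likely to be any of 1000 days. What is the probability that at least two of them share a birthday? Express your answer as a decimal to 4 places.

It's easier to compute the probability that all 32 are distinct.
P(all distinct) = 1000/1000 · 999/1000 · ··· · 969/1000 ≈ 0.6057.
So the probability of at least one match is 1 − 0.6057 = 0.3943.

0.3943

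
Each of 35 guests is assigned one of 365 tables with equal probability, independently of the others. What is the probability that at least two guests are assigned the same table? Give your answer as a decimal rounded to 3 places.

0.814

It's easier to compute the probability that all 35 are distinct.
P(all distinct) = 365/365 · 364/365 · ··· · 331/365 ≈ 0.186.
So the probability of at least one match is 1 − 0.186 = 0.814.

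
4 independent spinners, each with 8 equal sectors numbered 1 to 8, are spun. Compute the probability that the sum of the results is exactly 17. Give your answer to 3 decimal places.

There are 8^4 = 4096 equally likely outcomes.
The number of ordered 4-tuples from {1,…,8} summing to 17 is 336.
P(sum = 17) = 336/4096 = 21/256 ≈ 0.082.

0.082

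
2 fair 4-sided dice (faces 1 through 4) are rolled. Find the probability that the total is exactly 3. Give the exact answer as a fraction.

There are 4^2 = 16 equally likely outcomes.
The number of ordered 2-tuples from {1,…,4} summing to 3 is 2.
P(sum = 3) = 2/16 = 1/8.

1/8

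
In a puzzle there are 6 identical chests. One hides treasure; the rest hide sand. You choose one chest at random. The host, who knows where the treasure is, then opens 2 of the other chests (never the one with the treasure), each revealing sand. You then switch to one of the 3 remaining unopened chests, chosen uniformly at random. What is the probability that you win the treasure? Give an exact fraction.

Your original chest holds the treasure with probability 1/6, so the other 5 collectively hold it with probability 5/6.
The host can always find 2 empty chests to open, so the reveals don't change that 5/6; it is now spread over the 3 remaining unopened chests.
P(win by switching) = (5/6) · (1/3) = 5/18.

5/18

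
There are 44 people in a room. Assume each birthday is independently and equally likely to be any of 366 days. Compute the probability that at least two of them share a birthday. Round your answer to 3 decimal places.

0.932

It's easier to compute the probability that all 44 are distinct.
P(all distinct) = 366/366 · 365/366 · ··· · 323/366 ≈ 0.068.
So the probability of at least one match is 1 − 0.068 = 0.932.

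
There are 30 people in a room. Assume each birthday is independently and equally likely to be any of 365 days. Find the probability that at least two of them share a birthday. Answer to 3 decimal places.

0.706

It's easier to compute the probability that all 30 are distinct.
P(all distinct) = 365/365 · 364/365 · ··· · 336/365 ≈ 0.294.
So the probability of at least one match is 1 − 0.294 = 0.706.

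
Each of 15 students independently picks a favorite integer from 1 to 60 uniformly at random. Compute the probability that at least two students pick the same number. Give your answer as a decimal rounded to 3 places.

It's easier to compute the probability that all 15 are distinct.
P(all distinct) = 60/60 · 59/60 · ··· · 46/60 ≈ 0.148.
So the probability of at least one match is 1 − 0.148 = 0.852.

0.852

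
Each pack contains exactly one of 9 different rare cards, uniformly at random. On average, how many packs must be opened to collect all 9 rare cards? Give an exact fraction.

After i distinct types are collected, each trial gives a new one with probability (9−i)/9, so the expected wait for the next new type is 9/(9−i).
E = 9/9 + 9/8 + 9/7 + 9/6 + 9/5 + 9/4 + 9/3 + 9/2 + 9/1 = 7129/280.

7129/280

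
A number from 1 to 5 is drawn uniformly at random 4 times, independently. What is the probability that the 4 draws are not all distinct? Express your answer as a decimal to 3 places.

0.808

P(all 4 different) = 5/5 · 4/5 · ··· · 2/5 ≈ 0.192.
P(at least two equal) = 1 − 0.192 = 0.808.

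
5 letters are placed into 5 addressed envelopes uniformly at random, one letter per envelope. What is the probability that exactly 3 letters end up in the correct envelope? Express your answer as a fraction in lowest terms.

1/12

Choose which 3 of the 5 are fixed: C(5,3) = 10 ways.
The remaining 2 must have no fixed point: D(2) = 1.
P = 10·1/120 = 1/12.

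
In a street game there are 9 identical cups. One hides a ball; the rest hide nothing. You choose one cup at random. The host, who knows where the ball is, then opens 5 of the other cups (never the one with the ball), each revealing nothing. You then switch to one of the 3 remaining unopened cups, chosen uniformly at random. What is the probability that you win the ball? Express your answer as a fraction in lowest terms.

Your original cup holds the ball with probability 1/9, so the other 8 collectively hold it with probability 8/9.
The host can always find 5 empty cups to open, so the reveals don't change that 8/9; it is now spread over the 3 remaining unopened cups.
P(win by switching) = (8/9) · (1/3) = 8/27.

8/27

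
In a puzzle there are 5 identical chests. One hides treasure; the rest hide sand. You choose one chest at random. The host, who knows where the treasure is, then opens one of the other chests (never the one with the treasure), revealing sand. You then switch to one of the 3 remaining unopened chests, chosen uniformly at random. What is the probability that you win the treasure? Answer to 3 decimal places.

0.267

Your original chest holds the treasure with probability 1/5, so the other 4 collectively hold it with probability 4/5.
The host can always find an empty chest to open, so this doesn't change that 4/5; it is now spread over the 3 remaining unopened chests.
P(win by switching) = (4/5) · (1/3) = 4/15 ≈ 0.267.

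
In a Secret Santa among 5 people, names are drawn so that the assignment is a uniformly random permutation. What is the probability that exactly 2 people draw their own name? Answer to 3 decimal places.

Choose which 2 of the 5 are fixed: C(5,2) = 10 ways.
The remaining 3 must have no fixed point: D(3) = 2.
P = 10·2/120 = 1/6 ≈ 0.167.

0.167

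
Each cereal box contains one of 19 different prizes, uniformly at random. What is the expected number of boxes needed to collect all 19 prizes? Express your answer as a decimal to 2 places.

67.41

After i distinct types are collected, each trial gives a new one with probability (19−i)/19, so the expected wait for the next new type is 19/(19−i).
E = 19/19 + 19/18 + 19/17 + 19/16 + 19/15 + 19/14 + 19/13 + 19/12 + 19/11 + 19/10 + 19/9 + 19/8 + 19/7 + 19/6 + 19/5 + 19/4 + 19/3 + 19/2 + 19/1 = 275295799/4084080 ≈ 67.41.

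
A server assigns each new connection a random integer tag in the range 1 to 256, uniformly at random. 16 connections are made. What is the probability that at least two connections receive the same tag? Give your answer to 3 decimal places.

0.380

It's easier to compute the probability that all 16 are distinct.
P(all distinct) = 256/256 · 255/256 · ··· · 241/256 ≈ 0.620.
So the probability of at least one match is 1 − 0.620 = 0.380.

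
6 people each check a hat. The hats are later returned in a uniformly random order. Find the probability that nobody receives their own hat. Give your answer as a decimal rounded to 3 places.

0.368

This is the derangement probability: permutations of 6 with no fixed point.
D(6) = 6! · (1 − 1/1! + 1/2! − ··· + (−1)^6/6!) = 265.
P = 265/720 = 53/144 ≈ 0.368.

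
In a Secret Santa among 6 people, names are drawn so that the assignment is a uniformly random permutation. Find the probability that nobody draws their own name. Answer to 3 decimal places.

This is the derangement probability: permutations of 6 with no fixed point.
D(6) = 6! · (1 − 1/1! + 1/2! − ··· + (−1)^6/6!) = 265.
P = 265/720 = 53/144 ≈ 0.368.

0.368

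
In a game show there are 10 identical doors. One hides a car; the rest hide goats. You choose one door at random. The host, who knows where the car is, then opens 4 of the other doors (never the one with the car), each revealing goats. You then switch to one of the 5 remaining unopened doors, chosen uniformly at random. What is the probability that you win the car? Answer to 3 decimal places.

Your original door holds the car with probability 1/10, so the other 9 collectively hold it with probability 9/10.
The host can always find 4 empty doors to open, so the reveals don't change that 9/10; it is now spread over the 5 remaining unopened doors.
P(win by switching) = (9/10) · (1/5) = 9/50 ≈ 0.180.

0.180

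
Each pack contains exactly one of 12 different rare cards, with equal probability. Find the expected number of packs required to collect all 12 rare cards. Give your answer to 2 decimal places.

37.24

After i distinct types are collected, each trial gives a new one with probability (12−i)/12, so the expected wait for the next new type is 12/(12−i).
E = 12/12 + 12/11 + 12/10 + 12/9 + 12/8 + 12/7 + 12/6 + 12/5 + 12/4 + 12/3 + 12/2 + 12/1 = 86021/2310 ≈ 37.24.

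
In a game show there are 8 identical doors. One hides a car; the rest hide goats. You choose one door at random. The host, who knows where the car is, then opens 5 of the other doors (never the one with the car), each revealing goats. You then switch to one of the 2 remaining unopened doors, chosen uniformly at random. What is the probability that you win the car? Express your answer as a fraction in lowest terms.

Your original door holds the car with probability 1/8, so the other 7 collectively hold it with probability 7/8.
The host can always find 5 empty doors to open, so the reveals don't change that 7/8; it is now spread over the 2 remaining unopened doors.
P(win by switching) = (7/8) · (1/2) = 7/16.

7/16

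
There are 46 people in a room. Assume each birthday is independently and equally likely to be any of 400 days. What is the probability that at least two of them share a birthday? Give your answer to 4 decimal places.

0.9322

It's easier to compute the probability that all 46 are distinct.
P(all distinct) = 400/400 · 399/400 · ··· · 355/400 ≈ 0.0678.
So the probability of at least one match is 1 − 0.0678 = 0.9322.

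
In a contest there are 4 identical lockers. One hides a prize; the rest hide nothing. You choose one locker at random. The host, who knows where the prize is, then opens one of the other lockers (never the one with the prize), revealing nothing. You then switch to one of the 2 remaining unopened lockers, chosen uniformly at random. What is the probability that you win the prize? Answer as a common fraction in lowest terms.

Your original locker holds the prize with probability 1/4, so the other 3 collectively hold it with probability 3/4.
The host can always find an empty locker to open, so this doesn't change that 3/4; it is now spread over the 2 remaining unopened lockers.
P(win by switching) = (3/4) · (1/2) = 3/8.

3/8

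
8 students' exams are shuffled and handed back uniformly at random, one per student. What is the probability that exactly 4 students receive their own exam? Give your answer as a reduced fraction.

Choose which 4 of the 8 are fixed: C(8,4) = 70 ways.
The remaining 4 must have no fixed point: D(4) = 9.
P = 70·9/40320 = 1/64.

1/64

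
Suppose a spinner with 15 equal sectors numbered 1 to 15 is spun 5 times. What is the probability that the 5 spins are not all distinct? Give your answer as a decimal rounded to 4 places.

P(all 5 different) = 15/15 · 14/15 · ··· · 11/15 ≈ 0.4745.
P(at least two equal) = 1 − 0.4745 = 0.5255.

0.5255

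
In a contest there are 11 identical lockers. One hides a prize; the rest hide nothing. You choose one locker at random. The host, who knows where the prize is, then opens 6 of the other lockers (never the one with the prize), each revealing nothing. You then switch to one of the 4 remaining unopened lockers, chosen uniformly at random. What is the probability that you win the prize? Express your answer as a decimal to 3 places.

0.227

Your original locker holds the prize with probability 1/11, so the other 10 collectively hold it with probability 10/11.
The host can always find 6 empty lockers to open, so the reveals don't change that 10/11; it is now spread over the 4 remaining unopened lockers.
P(win by switching) = (10/11) · (1/4) = 5/22 ≈ 0.227.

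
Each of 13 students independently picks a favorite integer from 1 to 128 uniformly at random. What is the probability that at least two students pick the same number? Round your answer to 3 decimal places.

It's easier to compute the probability that all 13 are distinct.
P(all distinct) = 128/128 · 127/128 · ··· · 116/128 ≈ 0.532.
So the probability of at least one match is 1 − 0.532 = 0.468.

0.468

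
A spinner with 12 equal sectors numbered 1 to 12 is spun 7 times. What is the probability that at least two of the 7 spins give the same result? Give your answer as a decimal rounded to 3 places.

0.889

P(all 7 different) = 12/12 · 11/12 · ··· · 6/12 ≈ 0.111.
P(at least two equal) = 1 − 0.111 = 0.889.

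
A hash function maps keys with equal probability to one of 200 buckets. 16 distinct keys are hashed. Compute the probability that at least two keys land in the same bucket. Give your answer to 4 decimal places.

It's easier to compute the probability that all 16 are distinct.
P(all distinct) = 200/200 · 199/200 · ··· · 185/200 ≈ 0.5400.
So the probability of at least one match is 1 − 0.5400 = 0.4600.

0.4600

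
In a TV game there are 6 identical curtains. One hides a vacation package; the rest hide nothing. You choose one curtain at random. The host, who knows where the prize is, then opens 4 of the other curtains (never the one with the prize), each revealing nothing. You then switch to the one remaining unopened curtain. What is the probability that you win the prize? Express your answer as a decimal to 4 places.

0.8333

Your original curtain holds the prize with probability 1/6, so the other 5 collectively hold it with probability 5/6.
The host can always find 4 empty curtains to open, so the reveals don't change that 5/6; it is now spread over the 1 remaining unopened curtain.
P(win by switching) = (5/6) · (1/1) = 5/6 ≈ 0.8333.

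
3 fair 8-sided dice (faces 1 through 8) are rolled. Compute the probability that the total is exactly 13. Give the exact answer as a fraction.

3/32

There are 8^3 = 512 equally likely outcomes.
The number of ordered 3-tuples from {1,…,8} summing to 13 is 48.
P(sum = 13) = 48/512 = 3/32.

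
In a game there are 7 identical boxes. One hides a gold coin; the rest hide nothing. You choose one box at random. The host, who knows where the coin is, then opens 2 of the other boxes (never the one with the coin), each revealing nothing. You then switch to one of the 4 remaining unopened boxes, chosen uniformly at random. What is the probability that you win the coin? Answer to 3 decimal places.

0.214

Your original box holds the coin with probability 1/7, so the other 6 collectively hold it with probability 6/7.
The host can always find 2 empty boxes to open, so the reveals don't change that 6/7; it is now spread over the 4 remaining unopened boxes.
P(win by switching) = (6/7) · (1/4) = 3/14 ≈ 0.214.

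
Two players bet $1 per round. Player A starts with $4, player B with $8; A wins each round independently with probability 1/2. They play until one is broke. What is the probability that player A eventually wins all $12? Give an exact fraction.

With a fair step, P(i) = ½P(i−1) + ½P(i+1) with P(0)=0, P(12)=1 has the linear solution P(i) = i/12.
P(4) = 4/12 = 1/3.

1/3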